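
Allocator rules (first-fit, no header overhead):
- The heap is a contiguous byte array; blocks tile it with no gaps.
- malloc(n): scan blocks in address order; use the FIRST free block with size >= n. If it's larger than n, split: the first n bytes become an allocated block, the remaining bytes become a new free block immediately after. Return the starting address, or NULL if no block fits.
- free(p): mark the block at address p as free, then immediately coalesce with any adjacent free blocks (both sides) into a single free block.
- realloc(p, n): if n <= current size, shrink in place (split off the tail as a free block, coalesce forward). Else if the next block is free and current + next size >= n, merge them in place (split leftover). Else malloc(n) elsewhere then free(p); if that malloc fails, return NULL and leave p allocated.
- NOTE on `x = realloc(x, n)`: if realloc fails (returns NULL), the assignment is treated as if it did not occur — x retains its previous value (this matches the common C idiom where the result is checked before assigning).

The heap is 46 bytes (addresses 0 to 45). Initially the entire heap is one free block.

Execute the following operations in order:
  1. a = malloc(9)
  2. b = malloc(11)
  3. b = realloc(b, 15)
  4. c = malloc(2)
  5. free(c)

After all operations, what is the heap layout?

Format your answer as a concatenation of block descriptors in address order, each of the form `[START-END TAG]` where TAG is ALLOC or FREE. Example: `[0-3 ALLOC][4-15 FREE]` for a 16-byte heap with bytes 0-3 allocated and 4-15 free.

Answer: [0-8 ALLOC][9-23 ALLOC][24-45 FREE]

Derivation:
Op 1: a = malloc(9) -> a = 0; heap: [0-8 ALLOC][9-45 FREE]
Op 2: b = malloc(11) -> b = 9; heap: [0-8 ALLOC][9-19 ALLOC][20-45 FREE]
Op 3: b = realloc(b, 15) -> b = 9; heap: [0-8 ALLOC][9-23 ALLOC][24-45 FREE]
Op 4: c = malloc(2) -> c = 24; heap: [0-8 ALLOC][9-23 ALLOC][24-25 ALLOC][26-45 FREE]
Op 5: free(c) -> (freed c); heap: [0-8 ALLOC][9-23 ALLOC][24-45 FREE]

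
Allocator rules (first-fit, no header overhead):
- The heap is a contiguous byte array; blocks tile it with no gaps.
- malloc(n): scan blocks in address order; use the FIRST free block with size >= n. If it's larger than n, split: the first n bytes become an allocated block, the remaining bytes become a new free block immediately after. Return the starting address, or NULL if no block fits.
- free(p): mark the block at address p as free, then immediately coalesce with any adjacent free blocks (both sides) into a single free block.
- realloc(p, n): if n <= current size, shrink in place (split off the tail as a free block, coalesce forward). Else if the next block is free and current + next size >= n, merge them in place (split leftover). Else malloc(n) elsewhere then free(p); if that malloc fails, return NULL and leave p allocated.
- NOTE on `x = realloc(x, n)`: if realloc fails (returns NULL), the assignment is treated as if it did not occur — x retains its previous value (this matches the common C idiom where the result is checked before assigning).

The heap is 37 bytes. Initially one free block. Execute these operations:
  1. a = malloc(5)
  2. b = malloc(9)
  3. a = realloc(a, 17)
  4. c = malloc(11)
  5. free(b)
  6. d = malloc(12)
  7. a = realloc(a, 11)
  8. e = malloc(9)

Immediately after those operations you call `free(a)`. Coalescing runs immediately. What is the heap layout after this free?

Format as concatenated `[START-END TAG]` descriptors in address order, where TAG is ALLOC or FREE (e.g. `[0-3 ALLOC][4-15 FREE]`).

Answer: [0-11 ALLOC][12-24 FREE][25-33 ALLOC][34-36 FREE]

Derivation:
Op 1: a = malloc(5) -> a = 0; heap: [0-4 ALLOC][5-36 FREE]
Op 2: b = malloc(9) -> b = 5; heap: [0-4 ALLOC][5-13 ALLOC][14-36 FREE]
Op 3: a = realloc(a, 17) -> a = 14; heap: [0-4 FREE][5-13 ALLOC][14-30 ALLOC][31-36 FREE]
Op 4: c = malloc(11) -> c = NULL; heap: [0-4 FREE][5-13 ALLOC][14-30 ALLOC][31-36 FREE]
Op 5: free(b) -> (freed b); heap: [0-13 FREE][14-30 ALLOC][31-36 FREE]
Op 6: d = malloc(12) -> d = 0; heap: [0-11 ALLOC][12-13 FREE][14-30 ALLOC][31-36 FREE]
Op 7: a = realloc(a, 11) -> a = 14; heap: [0-11 ALLOC][12-13 FREE][14-24 ALLOC][25-36 FREE]
Op 8: e = malloc(9) -> e = 25; heap: [0-11 ALLOC][12-13 FREE][14-24 ALLOC][25-33 ALLOC][34-36 FREE]
free(a): a = 14 -> block [14-24 ALLOC]; mark free, coalesce with adjacent free neighbors -> [0-11 ALLOC][12-24 FREE][25-33 ALLOC][34-36 FREE]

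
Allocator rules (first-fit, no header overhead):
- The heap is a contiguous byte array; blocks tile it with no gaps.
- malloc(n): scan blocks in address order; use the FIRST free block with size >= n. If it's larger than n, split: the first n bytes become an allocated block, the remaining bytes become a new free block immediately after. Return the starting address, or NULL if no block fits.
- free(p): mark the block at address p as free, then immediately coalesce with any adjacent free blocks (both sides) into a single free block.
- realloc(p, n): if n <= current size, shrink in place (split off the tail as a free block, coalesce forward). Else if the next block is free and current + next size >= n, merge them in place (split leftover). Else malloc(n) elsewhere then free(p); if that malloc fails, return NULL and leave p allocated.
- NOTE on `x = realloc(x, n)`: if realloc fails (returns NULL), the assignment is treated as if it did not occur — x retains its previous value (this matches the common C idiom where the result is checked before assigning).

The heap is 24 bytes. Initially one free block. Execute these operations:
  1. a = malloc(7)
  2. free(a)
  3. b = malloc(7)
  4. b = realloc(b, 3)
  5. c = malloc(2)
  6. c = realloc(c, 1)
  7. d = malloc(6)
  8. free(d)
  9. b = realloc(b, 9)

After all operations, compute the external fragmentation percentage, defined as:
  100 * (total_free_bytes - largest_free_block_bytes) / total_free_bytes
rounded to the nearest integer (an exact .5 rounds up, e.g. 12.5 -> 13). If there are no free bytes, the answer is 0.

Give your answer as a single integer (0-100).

Answer: 21

Derivation:
Op 1: a = malloc(7) -> a = 0; heap: [0-6 ALLOC][7-23 FREE]
Op 2: free(a) -> (freed a); heap: [0-23 FREE]
Op 3: b = malloc(7) -> b = 0; heap: [0-6 ALLOC][7-23 FREE]
Op 4: b = realloc(b, 3) -> b = 0; heap: [0-2 ALLOC][3-23 FREE]
Op 5: c = malloc(2) -> c = 3; heap: [0-2 ALLOC][3-4 ALLOC][5-23 FREE]
Op 6: c = realloc(c, 1) -> c = 3; heap: [0-2 ALLOC][3-3 ALLOC][4-23 FREE]
Op 7: d = malloc(6) -> d = 4; heap: [0-2 ALLOC][3-3 ALLOC][4-9 ALLOC][10-23 FREE]
Op 8: free(d) -> (freed d); heap: [0-2 ALLOC][3-3 ALLOC][4-23 FREE]
Op 9: b = realloc(b, 9) -> b = 4; heap: [0-2 FREE][3-3 ALLOC][4-12 ALLOC][13-23 FREE]
Free blocks: [3 11] total_free=14 largest=11 -> 100*(14-11)/14 = 300/14 ≈ 21.429 -> rounds to 21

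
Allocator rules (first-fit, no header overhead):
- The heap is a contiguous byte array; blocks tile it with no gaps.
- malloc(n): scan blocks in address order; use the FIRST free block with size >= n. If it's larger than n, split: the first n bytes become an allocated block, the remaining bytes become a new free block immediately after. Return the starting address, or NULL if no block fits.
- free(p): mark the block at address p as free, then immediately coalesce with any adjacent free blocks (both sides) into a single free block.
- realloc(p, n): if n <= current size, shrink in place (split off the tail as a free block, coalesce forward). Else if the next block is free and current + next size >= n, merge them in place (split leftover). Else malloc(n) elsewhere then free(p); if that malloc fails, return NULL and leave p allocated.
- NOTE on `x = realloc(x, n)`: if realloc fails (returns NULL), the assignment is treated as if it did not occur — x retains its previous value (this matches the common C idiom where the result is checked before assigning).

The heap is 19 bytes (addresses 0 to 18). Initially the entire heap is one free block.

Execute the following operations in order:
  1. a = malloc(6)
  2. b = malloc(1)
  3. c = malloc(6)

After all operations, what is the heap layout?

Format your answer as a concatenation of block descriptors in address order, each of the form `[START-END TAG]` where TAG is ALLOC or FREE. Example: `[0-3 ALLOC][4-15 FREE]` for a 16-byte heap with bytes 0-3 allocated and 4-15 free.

Op 1: a = malloc(6) -> a = 0; heap: [0-5 ALLOC][6-18 FREE]
Op 2: b = malloc(1) -> b = 6; heap: [0-5 ALLOC][6-6 ALLOC][7-18 FREE]
Op 3: c = malloc(6) -> c = 7; heap: [0-5 ALLOC][6-6 ALLOC][7-12 ALLOC][13-18 FREE]

Answer: [0-5 ALLOC][6-6 ALLOC][7-12 ALLOC][13-18 FREE]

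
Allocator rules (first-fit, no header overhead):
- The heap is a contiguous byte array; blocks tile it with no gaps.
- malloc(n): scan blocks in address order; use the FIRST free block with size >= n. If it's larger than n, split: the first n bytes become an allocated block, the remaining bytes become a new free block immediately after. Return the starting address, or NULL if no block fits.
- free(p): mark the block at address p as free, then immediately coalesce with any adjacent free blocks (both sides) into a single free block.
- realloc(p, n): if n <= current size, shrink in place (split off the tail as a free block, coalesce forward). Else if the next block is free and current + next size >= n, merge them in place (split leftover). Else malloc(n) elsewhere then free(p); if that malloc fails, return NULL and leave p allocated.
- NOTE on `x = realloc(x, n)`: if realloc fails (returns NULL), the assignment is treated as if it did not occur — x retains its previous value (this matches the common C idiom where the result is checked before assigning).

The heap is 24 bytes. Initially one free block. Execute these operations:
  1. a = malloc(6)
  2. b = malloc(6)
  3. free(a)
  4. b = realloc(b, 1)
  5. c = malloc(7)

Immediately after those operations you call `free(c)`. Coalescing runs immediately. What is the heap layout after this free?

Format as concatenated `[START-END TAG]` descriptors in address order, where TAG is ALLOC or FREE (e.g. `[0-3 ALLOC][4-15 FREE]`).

Answer: [0-5 FREE][6-6 ALLOC][7-23 FREE]

Derivation:
Op 1: a = malloc(6) -> a = 0; heap: [0-5 ALLOC][6-23 FREE]
Op 2: b = malloc(6) -> b = 6; heap: [0-5 ALLOC][6-11 ALLOC][12-23 FREE]
Op 3: free(a) -> (freed a); heap: [0-5 FREE][6-11 ALLOC][12-23 FREE]
Op 4: b = realloc(b, 1) -> b = 6; heap: [0-5 FREE][6-6 ALLOC][7-23 FREE]
Op 5: c = malloc(7) -> c = 7; heap: [0-5 FREE][6-6 ALLOC][7-13 ALLOC][14-23 FREE]
free(c): c = 7 -> block [7-13 ALLOC]; mark free, coalesce with adjacent free neighbors -> [0-5 FREE][6-6 ALLOC][7-23 FREE]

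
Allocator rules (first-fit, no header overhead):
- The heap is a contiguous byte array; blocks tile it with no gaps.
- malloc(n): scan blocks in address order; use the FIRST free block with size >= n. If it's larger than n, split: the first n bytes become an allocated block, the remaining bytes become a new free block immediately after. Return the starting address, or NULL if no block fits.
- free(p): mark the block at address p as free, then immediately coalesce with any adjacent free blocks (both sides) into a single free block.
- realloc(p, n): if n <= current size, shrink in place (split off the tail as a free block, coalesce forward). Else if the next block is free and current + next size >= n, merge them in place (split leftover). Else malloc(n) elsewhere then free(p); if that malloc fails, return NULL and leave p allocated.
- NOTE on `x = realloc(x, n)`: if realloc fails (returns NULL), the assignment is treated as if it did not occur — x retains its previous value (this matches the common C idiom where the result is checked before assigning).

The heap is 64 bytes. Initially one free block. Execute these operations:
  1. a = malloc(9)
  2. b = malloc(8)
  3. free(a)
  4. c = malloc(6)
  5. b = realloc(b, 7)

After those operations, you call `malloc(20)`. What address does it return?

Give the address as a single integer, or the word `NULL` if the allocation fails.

Answer: 16

Derivation:
Op 1: a = malloc(9) -> a = 0; heap: [0-8 ALLOC][9-63 FREE]
Op 2: b = malloc(8) -> b = 9; heap: [0-8 ALLOC][9-16 ALLOC][17-63 FREE]
Op 3: free(a) -> (freed a); heap: [0-8 FREE][9-16 ALLOC][17-63 FREE]
Op 4: c = malloc(6) -> c = 0; heap: [0-5 ALLOC][6-8 FREE][9-16 ALLOC][17-63 FREE]
Op 5: b = realloc(b, 7) -> b = 9; heap: [0-5 ALLOC][6-8 FREE][9-15 ALLOC][16-63 FREE]
malloc(20): first-fit scan over [0-5 ALLOC][6-8 FREE][9-15 ALLOC][16-63 FREE] -> 16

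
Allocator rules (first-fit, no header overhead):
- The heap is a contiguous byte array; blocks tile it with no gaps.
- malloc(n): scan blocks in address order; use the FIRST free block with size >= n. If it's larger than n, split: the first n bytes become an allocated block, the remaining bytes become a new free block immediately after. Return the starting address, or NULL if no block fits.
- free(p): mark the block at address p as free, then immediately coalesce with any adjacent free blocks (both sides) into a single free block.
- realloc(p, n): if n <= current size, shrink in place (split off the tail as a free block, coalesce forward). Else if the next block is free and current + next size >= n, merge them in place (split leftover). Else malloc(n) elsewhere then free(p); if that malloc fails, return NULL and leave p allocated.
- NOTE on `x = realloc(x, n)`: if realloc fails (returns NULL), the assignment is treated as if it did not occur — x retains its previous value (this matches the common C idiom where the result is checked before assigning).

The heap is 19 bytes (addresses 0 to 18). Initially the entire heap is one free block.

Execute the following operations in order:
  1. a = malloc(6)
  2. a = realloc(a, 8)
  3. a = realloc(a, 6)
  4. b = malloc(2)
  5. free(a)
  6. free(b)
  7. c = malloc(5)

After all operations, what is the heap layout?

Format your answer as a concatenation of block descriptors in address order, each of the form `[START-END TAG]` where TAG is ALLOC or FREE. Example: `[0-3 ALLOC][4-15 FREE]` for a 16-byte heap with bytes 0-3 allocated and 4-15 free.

Answer: [0-4 ALLOC][5-18 FREE]

Derivation:
Op 1: a = malloc(6) -> a = 0; heap: [0-5 ALLOC][6-18 FREE]
Op 2: a = realloc(a, 8) -> a = 0; heap: [0-7 ALLOC][8-18 FREE]
Op 3: a = realloc(a, 6) -> a = 0; heap: [0-5 ALLOC][6-18 FREE]
Op 4: b = malloc(2) -> b = 6; heap: [0-5 ALLOC][6-7 ALLOC][8-18 FREE]
Op 5: free(a) -> (freed a); heap: [0-5 FREE][6-7 ALLOC][8-18 FREE]
Op 6: free(b) -> (freed b); heap: [0-18 FREE]
Op 7: c = malloc(5) -> c = 0; heap: [0-4 ALLOC][5-18 FREE]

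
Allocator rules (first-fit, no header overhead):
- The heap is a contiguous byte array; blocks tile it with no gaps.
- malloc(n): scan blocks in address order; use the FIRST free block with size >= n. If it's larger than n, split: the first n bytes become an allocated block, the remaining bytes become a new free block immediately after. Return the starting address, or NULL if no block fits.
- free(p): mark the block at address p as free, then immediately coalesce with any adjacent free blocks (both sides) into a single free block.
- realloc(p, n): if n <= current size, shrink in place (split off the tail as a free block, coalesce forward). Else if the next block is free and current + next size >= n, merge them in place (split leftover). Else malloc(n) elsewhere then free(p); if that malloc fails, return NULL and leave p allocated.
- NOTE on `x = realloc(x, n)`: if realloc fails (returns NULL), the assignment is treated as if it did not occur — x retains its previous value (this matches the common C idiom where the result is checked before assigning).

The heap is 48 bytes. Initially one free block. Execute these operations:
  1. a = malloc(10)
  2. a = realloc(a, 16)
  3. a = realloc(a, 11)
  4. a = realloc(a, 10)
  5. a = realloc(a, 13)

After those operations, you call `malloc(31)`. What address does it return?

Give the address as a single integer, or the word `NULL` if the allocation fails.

Answer: 13

Derivation:
Op 1: a = malloc(10) -> a = 0; heap: [0-9 ALLOC][10-47 FREE]
Op 2: a = realloc(a, 16) -> a = 0; heap: [0-15 ALLOC][16-47 FREE]
Op 3: a = realloc(a, 11) -> a = 0; heap: [0-10 ALLOC][11-47 FREE]
Op 4: a = realloc(a, 10) -> a = 0; heap: [0-9 ALLOC][10-47 FREE]
Op 5: a = realloc(a, 13) -> a = 0; heap: [0-12 ALLOC][13-47 FREE]
malloc(31): first-fit scan over [0-12 ALLOC][13-47 FREE] -> 13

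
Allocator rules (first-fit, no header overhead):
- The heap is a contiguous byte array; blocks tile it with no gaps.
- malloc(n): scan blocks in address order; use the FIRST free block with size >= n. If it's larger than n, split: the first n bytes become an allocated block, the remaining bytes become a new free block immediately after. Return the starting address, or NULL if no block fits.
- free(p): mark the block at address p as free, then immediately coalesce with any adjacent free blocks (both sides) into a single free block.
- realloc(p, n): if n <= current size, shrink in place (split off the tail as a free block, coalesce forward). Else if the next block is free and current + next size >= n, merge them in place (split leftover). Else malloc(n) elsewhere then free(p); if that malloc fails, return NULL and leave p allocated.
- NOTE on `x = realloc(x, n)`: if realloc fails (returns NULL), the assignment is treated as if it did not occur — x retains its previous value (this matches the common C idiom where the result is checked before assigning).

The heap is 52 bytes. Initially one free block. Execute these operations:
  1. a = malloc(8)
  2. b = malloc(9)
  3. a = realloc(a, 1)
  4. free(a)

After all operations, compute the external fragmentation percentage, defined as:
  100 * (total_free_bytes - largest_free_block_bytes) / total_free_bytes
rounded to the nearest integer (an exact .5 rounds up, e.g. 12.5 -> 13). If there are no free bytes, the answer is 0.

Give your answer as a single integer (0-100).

Answer: 19

Derivation:
Op 1: a = malloc(8) -> a = 0; heap: [0-7 ALLOC][8-51 FREE]
Op 2: b = malloc(9) -> b = 8; heap: [0-7 ALLOC][8-16 ALLOC][17-51 FREE]
Op 3: a = realloc(a, 1) -> a = 0; heap: [0-0 ALLOC][1-7 FREE][8-16 ALLOC][17-51 FREE]
Op 4: free(a) -> (freed a); heap: [0-7 FREE][8-16 ALLOC][17-51 FREE]
Free blocks: [8 35] total_free=43 largest=35 -> 100*(43-35)/43 = 800/43 ≈ 18.605 -> rounds to 19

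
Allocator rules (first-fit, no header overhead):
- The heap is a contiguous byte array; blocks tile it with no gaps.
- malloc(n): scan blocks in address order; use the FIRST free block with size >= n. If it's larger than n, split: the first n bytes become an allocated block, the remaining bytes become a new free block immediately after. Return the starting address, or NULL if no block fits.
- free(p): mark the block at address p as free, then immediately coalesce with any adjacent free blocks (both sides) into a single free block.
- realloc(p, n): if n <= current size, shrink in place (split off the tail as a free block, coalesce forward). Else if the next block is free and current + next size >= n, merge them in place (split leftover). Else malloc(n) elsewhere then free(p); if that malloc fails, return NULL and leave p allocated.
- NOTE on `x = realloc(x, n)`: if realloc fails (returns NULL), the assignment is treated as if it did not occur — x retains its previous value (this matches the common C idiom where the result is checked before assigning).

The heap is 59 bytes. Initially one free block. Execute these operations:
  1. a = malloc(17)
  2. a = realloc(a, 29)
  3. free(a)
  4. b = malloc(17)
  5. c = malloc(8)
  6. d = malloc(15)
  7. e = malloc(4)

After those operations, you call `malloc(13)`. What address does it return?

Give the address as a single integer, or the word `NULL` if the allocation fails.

Op 1: a = malloc(17) -> a = 0; heap: [0-16 ALLOC][17-58 FREE]
Op 2: a = realloc(a, 29) -> a = 0; heap: [0-28 ALLOC][29-58 FREE]
Op 3: free(a) -> (freed a); heap: [0-58 FREE]
Op 4: b = malloc(17) -> b = 0; heap: [0-16 ALLOC][17-58 FREE]
Op 5: c = malloc(8) -> c = 17; heap: [0-16 ALLOC][17-24 ALLOC][25-58 FREE]
Op 6: d = malloc(15) -> d = 25; heap: [0-16 ALLOC][17-24 ALLOC][25-39 ALLOC][40-58 FREE]
Op 7: e = malloc(4) -> e = 40; heap: [0-16 ALLOC][17-24 ALLOC][25-39 ALLOC][40-43 ALLOC][44-58 FREE]
malloc(13): first-fit scan over [0-16 ALLOC][17-24 ALLOC][25-39 ALLOC][40-43 ALLOC][44-58 FREE] -> 44

Answer: 44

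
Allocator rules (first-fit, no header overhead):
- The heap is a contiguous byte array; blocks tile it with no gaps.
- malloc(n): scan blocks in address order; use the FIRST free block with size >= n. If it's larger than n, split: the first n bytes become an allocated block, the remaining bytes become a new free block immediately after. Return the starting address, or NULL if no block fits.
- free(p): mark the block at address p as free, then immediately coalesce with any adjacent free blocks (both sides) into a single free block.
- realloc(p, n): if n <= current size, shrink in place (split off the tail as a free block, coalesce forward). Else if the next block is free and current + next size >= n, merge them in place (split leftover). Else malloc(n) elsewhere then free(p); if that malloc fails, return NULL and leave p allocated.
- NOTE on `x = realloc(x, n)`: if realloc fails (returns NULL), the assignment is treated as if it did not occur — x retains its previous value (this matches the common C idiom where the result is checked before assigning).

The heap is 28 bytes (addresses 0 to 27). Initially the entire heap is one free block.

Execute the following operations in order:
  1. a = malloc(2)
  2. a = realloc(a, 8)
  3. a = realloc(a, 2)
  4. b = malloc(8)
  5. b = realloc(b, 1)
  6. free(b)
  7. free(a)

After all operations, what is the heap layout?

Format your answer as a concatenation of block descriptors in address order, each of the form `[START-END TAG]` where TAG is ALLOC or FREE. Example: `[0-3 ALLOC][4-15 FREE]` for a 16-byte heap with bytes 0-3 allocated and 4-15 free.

Answer: [0-27 FREE]

Derivation:
Op 1: a = malloc(2) -> a = 0; heap: [0-1 ALLOC][2-27 FREE]
Op 2: a = realloc(a, 8) -> a = 0; heap: [0-7 ALLOC][8-27 FREE]
Op 3: a = realloc(a, 2) -> a = 0; heap: [0-1 ALLOC][2-27 FREE]
Op 4: b = malloc(8) -> b = 2; heap: [0-1 ALLOC][2-9 ALLOC][10-27 FREE]
Op 5: b = realloc(b, 1) -> b = 2; heap: [0-1 ALLOC][2-2 ALLOC][3-27 FREE]
Op 6: free(b) -> (freed b); heap: [0-1 ALLOC][2-27 FREE]
Op 7: free(a) -> (freed a); heap: [0-27 FREE]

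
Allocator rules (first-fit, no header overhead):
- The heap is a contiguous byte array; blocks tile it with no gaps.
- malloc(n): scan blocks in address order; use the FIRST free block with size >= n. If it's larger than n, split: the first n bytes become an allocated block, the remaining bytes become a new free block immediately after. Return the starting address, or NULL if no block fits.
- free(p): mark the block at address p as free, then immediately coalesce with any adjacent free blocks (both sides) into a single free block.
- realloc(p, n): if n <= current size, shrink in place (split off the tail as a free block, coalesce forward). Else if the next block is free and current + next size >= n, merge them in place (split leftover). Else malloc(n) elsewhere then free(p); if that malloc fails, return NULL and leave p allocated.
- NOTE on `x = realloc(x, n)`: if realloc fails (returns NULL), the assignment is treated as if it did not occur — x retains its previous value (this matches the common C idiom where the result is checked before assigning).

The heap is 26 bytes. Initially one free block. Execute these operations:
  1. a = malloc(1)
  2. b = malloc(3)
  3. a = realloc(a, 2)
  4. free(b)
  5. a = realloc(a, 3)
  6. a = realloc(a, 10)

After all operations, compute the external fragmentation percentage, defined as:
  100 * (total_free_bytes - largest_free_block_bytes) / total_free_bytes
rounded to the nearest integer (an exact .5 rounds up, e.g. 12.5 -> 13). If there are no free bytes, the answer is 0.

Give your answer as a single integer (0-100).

Op 1: a = malloc(1) -> a = 0; heap: [0-0 ALLOC][1-25 FREE]
Op 2: b = malloc(3) -> b = 1; heap: [0-0 ALLOC][1-3 ALLOC][4-25 FREE]
Op 3: a = realloc(a, 2) -> a = 4; heap: [0-0 FREE][1-3 ALLOC][4-5 ALLOC][6-25 FREE]
Op 4: free(b) -> (freed b); heap: [0-3 FREE][4-5 ALLOC][6-25 FREE]
Op 5: a = realloc(a, 3) -> a = 4; heap: [0-3 FREE][4-6 ALLOC][7-25 FREE]
Op 6: a = realloc(a, 10) -> a = 4; heap: [0-3 FREE][4-13 ALLOC][14-25 FREE]
Free blocks: [4 12] total_free=16 largest=12 -> 100*(16-12)/16 = 400/16 = 25

Answer: 25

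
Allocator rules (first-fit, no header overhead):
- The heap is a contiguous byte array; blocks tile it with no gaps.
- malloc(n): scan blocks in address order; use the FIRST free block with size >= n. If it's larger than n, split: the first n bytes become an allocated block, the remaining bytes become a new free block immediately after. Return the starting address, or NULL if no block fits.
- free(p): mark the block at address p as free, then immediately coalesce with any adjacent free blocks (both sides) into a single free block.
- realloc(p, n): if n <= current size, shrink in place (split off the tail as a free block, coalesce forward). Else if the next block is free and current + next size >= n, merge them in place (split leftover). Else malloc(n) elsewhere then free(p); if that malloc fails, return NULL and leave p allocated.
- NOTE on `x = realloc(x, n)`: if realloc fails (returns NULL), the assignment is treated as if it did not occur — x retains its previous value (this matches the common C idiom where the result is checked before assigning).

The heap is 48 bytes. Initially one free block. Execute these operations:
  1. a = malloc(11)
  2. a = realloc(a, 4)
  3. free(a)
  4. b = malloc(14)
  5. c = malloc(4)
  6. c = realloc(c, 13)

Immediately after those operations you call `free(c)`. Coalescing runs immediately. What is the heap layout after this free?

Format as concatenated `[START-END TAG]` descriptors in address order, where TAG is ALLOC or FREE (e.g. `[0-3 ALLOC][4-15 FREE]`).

Op 1: a = malloc(11) -> a = 0; heap: [0-10 ALLOC][11-47 FREE]
Op 2: a = realloc(a, 4) -> a = 0; heap: [0-3 ALLOC][4-47 FREE]
Op 3: free(a) -> (freed a); heap: [0-47 FREE]
Op 4: b = malloc(14) -> b = 0; heap: [0-13 ALLOC][14-47 FREE]
Op 5: c = malloc(4) -> c = 14; heap: [0-13 ALLOC][14-17 ALLOC][18-47 FREE]
Op 6: c = realloc(c, 13) -> c = 14; heap: [0-13 ALLOC][14-26 ALLOC][27-47 FREE]
free(c): c = 14 -> block [14-26 ALLOC]; mark free, coalesce with adjacent free neighbors -> [0-13 ALLOC][14-47 FREE]

Answer: [0-13 ALLOC][14-47 FREE]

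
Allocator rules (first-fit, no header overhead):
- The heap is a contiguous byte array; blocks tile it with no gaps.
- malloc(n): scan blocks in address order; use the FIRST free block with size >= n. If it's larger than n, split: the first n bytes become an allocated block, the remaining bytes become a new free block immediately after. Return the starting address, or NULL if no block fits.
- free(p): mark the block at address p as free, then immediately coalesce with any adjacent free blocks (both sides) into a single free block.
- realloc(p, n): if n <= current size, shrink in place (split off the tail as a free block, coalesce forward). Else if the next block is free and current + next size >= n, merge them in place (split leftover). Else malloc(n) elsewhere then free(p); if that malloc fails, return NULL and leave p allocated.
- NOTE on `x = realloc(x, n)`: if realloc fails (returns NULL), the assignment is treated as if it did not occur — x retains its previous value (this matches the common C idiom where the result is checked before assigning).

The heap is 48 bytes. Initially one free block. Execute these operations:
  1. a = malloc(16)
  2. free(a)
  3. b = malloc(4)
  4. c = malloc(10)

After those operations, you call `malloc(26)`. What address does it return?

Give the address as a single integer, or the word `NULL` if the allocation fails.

Answer: 14

Derivation:
Op 1: a = malloc(16) -> a = 0; heap: [0-15 ALLOC][16-47 FREE]
Op 2: free(a) -> (freed a); heap: [0-47 FREE]
Op 3: b = malloc(4) -> b = 0; heap: [0-3 ALLOC][4-47 FREE]
Op 4: c = malloc(10) -> c = 4; heap: [0-3 ALLOC][4-13 ALLOC][14-47 FREE]
malloc(26): first-fit scan over [0-3 ALLOC][4-13 ALLOC][14-47 FREE] -> 14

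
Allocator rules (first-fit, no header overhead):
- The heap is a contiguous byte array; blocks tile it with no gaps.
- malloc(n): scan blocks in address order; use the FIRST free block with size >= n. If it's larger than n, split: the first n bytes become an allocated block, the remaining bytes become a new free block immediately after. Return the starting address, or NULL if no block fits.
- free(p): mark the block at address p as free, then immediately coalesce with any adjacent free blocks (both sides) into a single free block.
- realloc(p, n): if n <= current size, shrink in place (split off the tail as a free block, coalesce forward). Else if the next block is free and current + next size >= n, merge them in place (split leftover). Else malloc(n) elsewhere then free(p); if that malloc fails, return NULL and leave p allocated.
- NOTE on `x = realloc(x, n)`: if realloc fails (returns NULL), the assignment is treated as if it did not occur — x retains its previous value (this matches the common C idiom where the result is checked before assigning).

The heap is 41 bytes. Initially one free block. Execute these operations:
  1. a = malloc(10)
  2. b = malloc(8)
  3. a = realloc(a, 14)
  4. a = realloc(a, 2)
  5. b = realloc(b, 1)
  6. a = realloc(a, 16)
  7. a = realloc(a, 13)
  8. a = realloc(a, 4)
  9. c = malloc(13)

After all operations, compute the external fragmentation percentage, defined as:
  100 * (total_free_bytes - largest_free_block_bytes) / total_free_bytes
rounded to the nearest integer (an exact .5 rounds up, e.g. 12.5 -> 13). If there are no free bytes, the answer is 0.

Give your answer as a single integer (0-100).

Answer: 57

Derivation:
Op 1: a = malloc(10) -> a = 0; heap: [0-9 ALLOC][10-40 FREE]
Op 2: b = malloc(8) -> b = 10; heap: [0-9 ALLOC][10-17 ALLOC][18-40 FREE]
Op 3: a = realloc(a, 14) -> a = 18; heap: [0-9 FREE][10-17 ALLOC][18-31 ALLOC][32-40 FREE]
Op 4: a = realloc(a, 2) -> a = 18; heap: [0-9 FREE][10-17 ALLOC][18-19 ALLOC][20-40 FREE]
Op 5: b = realloc(b, 1) -> b = 10; heap: [0-9 FREE][10-10 ALLOC][11-17 FREE][18-19 ALLOC][20-40 FREE]
Op 6: a = realloc(a, 16) -> a = 18; heap: [0-9 FREE][10-10 ALLOC][11-17 FREE][18-33 ALLOC][34-40 FREE]
Op 7: a = realloc(a, 13) -> a = 18; heap: [0-9 FREE][10-10 ALLOC][11-17 FREE][18-30 ALLOC][31-40 FREE]
Op 8: a = realloc(a, 4) -> a = 18; heap: [0-9 FREE][10-10 ALLOC][11-17 FREE][18-21 ALLOC][22-40 FREE]
Op 9: c = malloc(13) -> c = 22; heap: [0-9 FREE][10-10 ALLOC][11-17 FREE][18-21 ALLOC][22-34 ALLOC][35-40 FREE]
Free blocks: [10 7 6] total_free=23 largest=10 -> 100*(23-10)/23 = 1300/23 ≈ 56.522 -> rounds to 57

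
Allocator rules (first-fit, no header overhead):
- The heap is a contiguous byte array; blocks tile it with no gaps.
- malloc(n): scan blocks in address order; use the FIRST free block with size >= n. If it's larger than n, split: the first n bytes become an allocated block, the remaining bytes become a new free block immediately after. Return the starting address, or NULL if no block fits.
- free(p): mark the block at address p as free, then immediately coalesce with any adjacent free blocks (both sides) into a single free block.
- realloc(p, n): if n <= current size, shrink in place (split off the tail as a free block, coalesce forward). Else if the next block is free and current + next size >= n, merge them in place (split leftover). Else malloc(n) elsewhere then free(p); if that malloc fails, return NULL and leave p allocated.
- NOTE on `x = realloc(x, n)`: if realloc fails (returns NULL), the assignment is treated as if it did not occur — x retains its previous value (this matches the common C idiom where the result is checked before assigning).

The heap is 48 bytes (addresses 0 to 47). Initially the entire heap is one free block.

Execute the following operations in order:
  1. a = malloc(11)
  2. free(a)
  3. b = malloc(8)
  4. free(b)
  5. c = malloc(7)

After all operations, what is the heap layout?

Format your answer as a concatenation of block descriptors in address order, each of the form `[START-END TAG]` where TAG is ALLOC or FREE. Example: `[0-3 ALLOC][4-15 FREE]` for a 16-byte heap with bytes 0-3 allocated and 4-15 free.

Op 1: a = malloc(11) -> a = 0; heap: [0-10 ALLOC][11-47 FREE]
Op 2: free(a) -> (freed a); heap: [0-47 FREE]
Op 3: b = malloc(8) -> b = 0; heap: [0-7 ALLOC][8-47 FREE]
Op 4: free(b) -> (freed b); heap: [0-47 FREE]
Op 5: c = malloc(7) -> c = 0; heap: [0-6 ALLOC][7-47 FREE]

Answer: [0-6 ALLOC][7-47 FREE]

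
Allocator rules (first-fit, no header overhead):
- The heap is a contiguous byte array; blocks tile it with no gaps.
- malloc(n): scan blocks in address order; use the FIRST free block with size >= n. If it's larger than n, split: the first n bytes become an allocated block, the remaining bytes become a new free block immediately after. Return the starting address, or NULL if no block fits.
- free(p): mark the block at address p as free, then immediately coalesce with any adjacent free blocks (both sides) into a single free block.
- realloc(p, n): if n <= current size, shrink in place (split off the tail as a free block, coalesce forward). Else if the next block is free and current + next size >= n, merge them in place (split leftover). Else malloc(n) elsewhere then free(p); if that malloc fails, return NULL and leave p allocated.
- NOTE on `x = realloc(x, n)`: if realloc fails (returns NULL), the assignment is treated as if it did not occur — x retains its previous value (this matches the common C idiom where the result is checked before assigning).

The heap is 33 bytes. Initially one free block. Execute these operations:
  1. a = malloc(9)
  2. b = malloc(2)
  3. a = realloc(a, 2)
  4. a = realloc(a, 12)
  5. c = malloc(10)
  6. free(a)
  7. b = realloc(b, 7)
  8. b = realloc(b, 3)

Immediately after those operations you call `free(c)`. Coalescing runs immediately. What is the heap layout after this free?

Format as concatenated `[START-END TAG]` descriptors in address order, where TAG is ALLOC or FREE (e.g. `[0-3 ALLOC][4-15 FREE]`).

Answer: [0-8 FREE][9-11 ALLOC][12-32 FREE]

Derivation:
Op 1: a = malloc(9) -> a = 0; heap: [0-8 ALLOC][9-32 FREE]
Op 2: b = malloc(2) -> b = 9; heap: [0-8 ALLOC][9-10 ALLOC][11-32 FREE]
Op 3: a = realloc(a, 2) -> a = 0; heap: [0-1 ALLOC][2-8 FREE][9-10 ALLOC][11-32 FREE]
Op 4: a = realloc(a, 12) -> a = 11; heap: [0-8 FREE][9-10 ALLOC][11-22 ALLOC][23-32 FREE]
Op 5: c = malloc(10) -> c = 23; heap: [0-8 FREE][9-10 ALLOC][11-22 ALLOC][23-32 ALLOC]
Op 6: free(a) -> (freed a); heap: [0-8 FREE][9-10 ALLOC][11-22 FREE][23-32 ALLOC]
Op 7: b = realloc(b, 7) -> b = 9; heap: [0-8 FREE][9-15 ALLOC][16-22 FREE][23-32 ALLOC]
Op 8: b = realloc(b, 3) -> b = 9; heap: [0-8 FREE][9-11 ALLOC][12-22 FREE][23-32 ALLOC]
free(c): c = 23 -> block [23-32 ALLOC]; mark free, coalesce with adjacent free neighbors -> [0-8 FREE][9-11 ALLOC][12-32 FREE]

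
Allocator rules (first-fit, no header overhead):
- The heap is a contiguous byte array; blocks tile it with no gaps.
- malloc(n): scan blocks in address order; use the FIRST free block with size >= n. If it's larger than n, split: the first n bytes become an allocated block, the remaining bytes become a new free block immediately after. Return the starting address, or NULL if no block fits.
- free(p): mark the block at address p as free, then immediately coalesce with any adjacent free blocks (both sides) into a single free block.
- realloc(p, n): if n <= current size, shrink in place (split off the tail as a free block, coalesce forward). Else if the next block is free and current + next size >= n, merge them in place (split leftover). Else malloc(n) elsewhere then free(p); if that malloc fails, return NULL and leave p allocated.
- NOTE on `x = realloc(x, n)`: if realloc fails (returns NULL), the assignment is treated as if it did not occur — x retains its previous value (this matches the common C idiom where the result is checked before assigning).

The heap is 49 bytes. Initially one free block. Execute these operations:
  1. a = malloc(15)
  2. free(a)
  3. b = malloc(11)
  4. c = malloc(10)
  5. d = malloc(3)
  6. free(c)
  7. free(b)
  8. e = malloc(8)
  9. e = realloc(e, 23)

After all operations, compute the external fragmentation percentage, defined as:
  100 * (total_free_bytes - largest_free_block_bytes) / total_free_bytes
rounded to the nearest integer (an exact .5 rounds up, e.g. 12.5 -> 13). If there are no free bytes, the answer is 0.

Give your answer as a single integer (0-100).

Answer: 9

Derivation:
Op 1: a = malloc(15) -> a = 0; heap: [0-14 ALLOC][15-48 FREE]
Op 2: free(a) -> (freed a); heap: [0-48 FREE]
Op 3: b = malloc(11) -> b = 0; heap: [0-10 ALLOC][11-48 FREE]
Op 4: c = malloc(10) -> c = 11; heap: [0-10 ALLOC][11-20 ALLOC][21-48 FREE]
Op 5: d = malloc(3) -> d = 21; heap: [0-10 ALLOC][11-20 ALLOC][21-23 ALLOC][24-48 FREE]
Op 6: free(c) -> (freed c); heap: [0-10 ALLOC][11-20 FREE][21-23 ALLOC][24-48 FREE]
Op 7: free(b) -> (freed b); heap: [0-20 FREE][21-23 ALLOC][24-48 FREE]
Op 8: e = malloc(8) -> e = 0; heap: [0-7 ALLOC][8-20 FREE][21-23 ALLOC][24-48 FREE]
Op 9: e = realloc(e, 23) -> e = 24; heap: [0-20 FREE][21-23 ALLOC][24-46 ALLOC][47-48 FREE]
Free blocks: [21 2] total_free=23 largest=21 -> 100*(23-21)/23 = 200/23 ≈ 8.696 -> rounds to 9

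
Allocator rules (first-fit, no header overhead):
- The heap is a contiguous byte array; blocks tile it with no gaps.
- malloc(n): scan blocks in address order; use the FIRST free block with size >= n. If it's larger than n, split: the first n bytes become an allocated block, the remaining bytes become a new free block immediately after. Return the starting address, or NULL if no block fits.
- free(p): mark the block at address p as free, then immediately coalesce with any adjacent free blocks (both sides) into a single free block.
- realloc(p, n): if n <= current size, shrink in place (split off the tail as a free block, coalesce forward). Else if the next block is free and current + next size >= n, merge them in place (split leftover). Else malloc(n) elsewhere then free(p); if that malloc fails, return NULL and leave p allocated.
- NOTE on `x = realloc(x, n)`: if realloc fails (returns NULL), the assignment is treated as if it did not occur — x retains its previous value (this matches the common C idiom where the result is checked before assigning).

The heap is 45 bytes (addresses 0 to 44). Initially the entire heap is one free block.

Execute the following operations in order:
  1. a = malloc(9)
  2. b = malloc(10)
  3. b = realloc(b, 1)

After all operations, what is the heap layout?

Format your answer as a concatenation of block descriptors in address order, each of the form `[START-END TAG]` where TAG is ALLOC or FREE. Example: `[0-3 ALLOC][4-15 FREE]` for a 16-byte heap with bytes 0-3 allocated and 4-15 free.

Answer: [0-8 ALLOC][9-9 ALLOC][10-44 FREE]

Derivation:
Op 1: a = malloc(9) -> a = 0; heap: [0-8 ALLOC][9-44 FREE]
Op 2: b = malloc(10) -> b = 9; heap: [0-8 ALLOC][9-18 ALLOC][19-44 FREE]
Op 3: b = realloc(b, 1) -> b = 9; heap: [0-8 ALLOC][9-9 ALLOC][10-44 FREE]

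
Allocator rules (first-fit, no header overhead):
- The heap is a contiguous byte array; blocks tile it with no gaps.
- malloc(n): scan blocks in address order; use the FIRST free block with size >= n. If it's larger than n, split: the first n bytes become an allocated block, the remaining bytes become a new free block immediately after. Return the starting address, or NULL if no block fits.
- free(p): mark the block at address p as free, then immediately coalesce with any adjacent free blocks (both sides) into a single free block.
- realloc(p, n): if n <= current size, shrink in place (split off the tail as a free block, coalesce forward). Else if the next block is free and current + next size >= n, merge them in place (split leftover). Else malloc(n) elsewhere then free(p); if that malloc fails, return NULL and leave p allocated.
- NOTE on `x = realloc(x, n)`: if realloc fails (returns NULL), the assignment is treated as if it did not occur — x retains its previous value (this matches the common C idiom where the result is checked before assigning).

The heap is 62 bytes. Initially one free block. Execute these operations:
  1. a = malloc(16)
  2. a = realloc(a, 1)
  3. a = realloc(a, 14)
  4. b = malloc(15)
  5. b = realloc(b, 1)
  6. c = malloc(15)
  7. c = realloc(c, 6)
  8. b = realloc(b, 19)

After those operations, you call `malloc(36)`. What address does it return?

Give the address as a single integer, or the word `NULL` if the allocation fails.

Op 1: a = malloc(16) -> a = 0; heap: [0-15 ALLOC][16-61 FREE]
Op 2: a = realloc(a, 1) -> a = 0; heap: [0-0 ALLOC][1-61 FREE]
Op 3: a = realloc(a, 14) -> a = 0; heap: [0-13 ALLOC][14-61 FREE]
Op 4: b = malloc(15) -> b = 14; heap: [0-13 ALLOC][14-28 ALLOC][29-61 FREE]
Op 5: b = realloc(b, 1) -> b = 14; heap: [0-13 ALLOC][14-14 ALLOC][15-61 FREE]
Op 6: c = malloc(15) -> c = 15; heap: [0-13 ALLOC][14-14 ALLOC][15-29 ALLOC][30-61 FREE]
Op 7: c = realloc(c, 6) -> c = 15; heap: [0-13 ALLOC][14-14 ALLOC][15-20 ALLOC][21-61 FREE]
Op 8: b = realloc(b, 19) -> b = 21; heap: [0-13 ALLOC][14-14 FREE][15-20 ALLOC][21-39 ALLOC][40-61 FREE]
malloc(36): first-fit scan over [0-13 ALLOC][14-14 FREE][15-20 ALLOC][21-39 ALLOC][40-61 FREE] -> NULL

Answer: NULL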